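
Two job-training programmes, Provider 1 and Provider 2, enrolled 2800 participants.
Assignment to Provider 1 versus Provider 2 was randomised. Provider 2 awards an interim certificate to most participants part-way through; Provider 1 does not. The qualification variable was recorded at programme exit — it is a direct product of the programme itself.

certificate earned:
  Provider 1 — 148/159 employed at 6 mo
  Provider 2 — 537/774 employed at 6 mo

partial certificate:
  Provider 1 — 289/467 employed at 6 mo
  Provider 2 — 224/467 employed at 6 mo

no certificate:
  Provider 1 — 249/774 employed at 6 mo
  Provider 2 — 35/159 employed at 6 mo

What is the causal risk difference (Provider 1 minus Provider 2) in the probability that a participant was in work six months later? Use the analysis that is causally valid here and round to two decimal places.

-0.08

Within every qualification attained during the programme level Provider 1 has the higher rate, yet pooled Provider 2 does — Simpson's reversal.
Stratifying would compare programmes among participants the programmes themselves sorted into qualification attained during the programme groups — a form of selection on an intermediate. The unconditioned pooled rates give the total causal effect.
The causal difference is the pooled difference: 0.490 − 0.569 = -0.079.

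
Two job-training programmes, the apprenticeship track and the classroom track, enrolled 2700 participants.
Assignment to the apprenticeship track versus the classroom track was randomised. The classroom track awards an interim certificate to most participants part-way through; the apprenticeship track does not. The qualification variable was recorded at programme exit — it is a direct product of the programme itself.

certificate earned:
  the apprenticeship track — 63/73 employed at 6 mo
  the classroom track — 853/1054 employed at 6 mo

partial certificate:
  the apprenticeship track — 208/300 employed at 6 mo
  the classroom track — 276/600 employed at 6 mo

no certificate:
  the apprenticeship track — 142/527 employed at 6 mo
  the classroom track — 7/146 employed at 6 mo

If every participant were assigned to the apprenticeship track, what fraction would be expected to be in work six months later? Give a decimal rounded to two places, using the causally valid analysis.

Qualification attained during the programme here is a post-treatment variable shaped by the programme; conditioning on it would introduce bias rather than remove it. The overall comparison is the causal one.
So P(outcome | do(the apprenticeship track)) is just the pooled rate for the apprenticeship track: 413/900 = 0.459.

0.46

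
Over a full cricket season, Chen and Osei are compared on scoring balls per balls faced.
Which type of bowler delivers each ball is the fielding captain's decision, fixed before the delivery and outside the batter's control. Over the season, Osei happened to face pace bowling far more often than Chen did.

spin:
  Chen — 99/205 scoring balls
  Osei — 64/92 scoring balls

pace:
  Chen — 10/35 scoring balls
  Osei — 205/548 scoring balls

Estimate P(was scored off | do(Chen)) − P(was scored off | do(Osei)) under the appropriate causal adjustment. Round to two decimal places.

The imbalance in bowling type arose from how balls faced were allocated, not from anything the player did; and bowling type independently affects the outcome. The pooled gap is confounded — condition on bowling type.
Adjusting over the population distribution of bowling type: 0.338·(0.483−0.696) + 0.662·(0.286−0.374) = -0.130.

-0.13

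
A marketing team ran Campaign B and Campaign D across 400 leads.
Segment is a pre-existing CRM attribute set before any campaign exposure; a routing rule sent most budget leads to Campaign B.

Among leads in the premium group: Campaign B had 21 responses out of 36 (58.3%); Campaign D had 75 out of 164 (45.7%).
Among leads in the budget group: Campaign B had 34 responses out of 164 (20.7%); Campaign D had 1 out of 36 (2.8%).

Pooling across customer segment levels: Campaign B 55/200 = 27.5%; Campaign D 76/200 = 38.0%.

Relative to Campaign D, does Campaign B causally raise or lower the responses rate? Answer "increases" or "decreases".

increases

Within every customer segment level Campaign B has the higher rate, yet pooled Campaign D does — Simpson's reversal.
Customer segment differs across campaigns for reasons unrelated to any effect of the campaign itself, and it separately predicts the outcome — a classic confounder. We must compare within customer segment levels.
Within each level — premium: 58.3% vs 45.7%; budget: 20.7% vs 2.8% — Campaign B is higher every time.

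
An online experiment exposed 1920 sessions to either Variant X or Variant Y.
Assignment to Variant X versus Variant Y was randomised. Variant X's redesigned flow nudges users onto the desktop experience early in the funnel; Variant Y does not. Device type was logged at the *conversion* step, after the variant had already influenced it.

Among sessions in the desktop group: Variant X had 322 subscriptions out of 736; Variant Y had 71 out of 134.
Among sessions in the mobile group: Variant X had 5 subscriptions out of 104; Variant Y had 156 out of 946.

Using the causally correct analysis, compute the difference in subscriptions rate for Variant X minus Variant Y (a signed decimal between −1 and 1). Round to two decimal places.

Because the variant influences device type, device type is a post-treatment mediator, not a confounder. Stratifying on it would bias the estimate; the causal effect is the crude pooled difference.
The causal difference is the pooled difference: 0.389 − 0.210 = +0.179.

+0.18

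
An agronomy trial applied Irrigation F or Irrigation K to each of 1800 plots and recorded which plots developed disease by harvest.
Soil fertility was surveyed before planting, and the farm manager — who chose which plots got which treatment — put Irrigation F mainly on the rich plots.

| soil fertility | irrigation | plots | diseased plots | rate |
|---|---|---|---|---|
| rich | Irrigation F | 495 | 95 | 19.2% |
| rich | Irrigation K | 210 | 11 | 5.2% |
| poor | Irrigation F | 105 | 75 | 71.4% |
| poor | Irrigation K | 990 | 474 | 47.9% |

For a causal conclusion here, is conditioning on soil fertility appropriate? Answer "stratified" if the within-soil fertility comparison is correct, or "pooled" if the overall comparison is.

Within every soil fertility level Irrigation K has the lower rate, yet pooled Irrigation F does — Simpson's reversal.
Here soil fertility is a common cause — it drives both which irrigation a case falls under and the outcome. The crude comparison mixes populations; the stratum-specific rates are the causally relevant ones.
Within each level — rich: 19.2% vs 5.2%; poor: 71.4% vs 47.9% — Irrigation K is lower every time.

stratified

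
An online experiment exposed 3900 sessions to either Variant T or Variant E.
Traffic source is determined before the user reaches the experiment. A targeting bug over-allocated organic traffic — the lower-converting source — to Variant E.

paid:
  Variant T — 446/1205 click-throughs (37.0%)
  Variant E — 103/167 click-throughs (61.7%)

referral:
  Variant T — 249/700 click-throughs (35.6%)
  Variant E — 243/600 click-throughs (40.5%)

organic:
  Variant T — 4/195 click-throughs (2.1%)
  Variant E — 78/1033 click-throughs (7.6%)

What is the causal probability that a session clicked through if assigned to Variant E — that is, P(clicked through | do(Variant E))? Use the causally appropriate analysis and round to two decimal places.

0.38

Within every traffic source level Variant E has the higher rate, yet pooled Variant T does — Simpson's reversal.
The imbalance in traffic source arose from how sessions were allocated, not from anything the variant did; and traffic source independently affects the outcome. The pooled gap is confounded — condition on traffic source.
Standardising Variant E to the population traffic source mix: 0.352·103/167 + 0.333·243/600 + 0.315·78/1033 = 0.376.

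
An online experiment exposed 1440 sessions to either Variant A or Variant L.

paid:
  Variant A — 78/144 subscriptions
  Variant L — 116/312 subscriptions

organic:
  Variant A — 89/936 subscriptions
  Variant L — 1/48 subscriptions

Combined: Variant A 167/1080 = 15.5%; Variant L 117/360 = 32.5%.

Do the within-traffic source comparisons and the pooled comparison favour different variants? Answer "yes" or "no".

yes

Within each traffic source level (paid 54.2% vs 37.2%; organic 9.5% vs 2.1%), Variant A has the higher rate every time. Pooled: 15.5% vs 32.5% — Variant L has the higher rate overall. The two comparisons disagree.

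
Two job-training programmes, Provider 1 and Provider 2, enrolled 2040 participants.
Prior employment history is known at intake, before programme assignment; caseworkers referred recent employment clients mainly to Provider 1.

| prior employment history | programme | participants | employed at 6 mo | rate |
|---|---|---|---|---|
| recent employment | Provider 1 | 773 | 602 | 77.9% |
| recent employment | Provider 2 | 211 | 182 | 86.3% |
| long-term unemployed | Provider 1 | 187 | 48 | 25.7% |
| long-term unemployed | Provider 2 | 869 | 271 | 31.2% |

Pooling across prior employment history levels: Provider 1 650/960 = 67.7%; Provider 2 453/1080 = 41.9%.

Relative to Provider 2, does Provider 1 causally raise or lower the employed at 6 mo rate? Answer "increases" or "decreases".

decreases

Prior employment history differs across programmes for reasons unrelated to any effect of the programme itself, and it separately predicts the outcome — a classic confounder. We must compare within prior employment history levels.
Within each level — recent employment: 77.9% vs 86.3%; long-term unemployed: 25.7% vs 31.2% — Provider 2 is higher every time.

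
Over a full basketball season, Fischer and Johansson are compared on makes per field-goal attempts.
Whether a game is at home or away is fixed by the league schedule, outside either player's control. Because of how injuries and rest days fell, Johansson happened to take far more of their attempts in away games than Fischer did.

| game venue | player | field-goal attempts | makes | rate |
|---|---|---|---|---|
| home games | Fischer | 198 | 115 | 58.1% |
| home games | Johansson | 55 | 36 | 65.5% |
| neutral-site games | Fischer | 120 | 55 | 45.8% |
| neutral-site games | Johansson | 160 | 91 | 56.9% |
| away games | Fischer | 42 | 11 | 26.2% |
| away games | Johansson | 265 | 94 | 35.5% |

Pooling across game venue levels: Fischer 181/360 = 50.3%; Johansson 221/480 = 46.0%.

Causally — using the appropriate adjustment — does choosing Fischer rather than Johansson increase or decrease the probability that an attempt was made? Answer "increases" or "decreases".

Johansson is higher inside every game venue stratum but Fischer is higher in aggregate. Whether to stratify depends on how game venue relates to the player.
Here game venue is a common cause — it drives both which player a case falls under and the outcome. The crude comparison mixes populations; the stratum-specific rates are the causally relevant ones.
Within each level — home games: 58.1% vs 65.5%; neutral-site games: 45.8% vs 56.9%; away games: 26.2% vs 35.5% — Johansson is higher every time.

decreases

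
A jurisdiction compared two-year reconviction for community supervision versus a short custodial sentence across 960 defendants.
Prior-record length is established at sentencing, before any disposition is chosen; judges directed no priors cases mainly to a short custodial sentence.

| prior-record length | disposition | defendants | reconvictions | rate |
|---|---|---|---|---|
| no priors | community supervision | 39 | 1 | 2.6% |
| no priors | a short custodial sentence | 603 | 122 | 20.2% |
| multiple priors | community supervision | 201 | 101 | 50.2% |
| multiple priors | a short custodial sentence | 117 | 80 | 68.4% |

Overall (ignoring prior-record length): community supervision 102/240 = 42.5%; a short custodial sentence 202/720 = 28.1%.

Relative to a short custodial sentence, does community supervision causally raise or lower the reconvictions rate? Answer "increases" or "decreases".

decreases

Within every prior-record length level community supervision has the lower rate, yet pooled a short custodial sentence does — Simpson's reversal.
Prior-record length is set before the disposition has any effect — it is not caused by the disposition — and it independently drives the outcome. That makes it a confounder, so the causal comparison is within prior-record length levels.
Within each level — no priors: 2.6% vs 20.2%; multiple priors: 50.2% vs 68.4% — community supervision is lower every time.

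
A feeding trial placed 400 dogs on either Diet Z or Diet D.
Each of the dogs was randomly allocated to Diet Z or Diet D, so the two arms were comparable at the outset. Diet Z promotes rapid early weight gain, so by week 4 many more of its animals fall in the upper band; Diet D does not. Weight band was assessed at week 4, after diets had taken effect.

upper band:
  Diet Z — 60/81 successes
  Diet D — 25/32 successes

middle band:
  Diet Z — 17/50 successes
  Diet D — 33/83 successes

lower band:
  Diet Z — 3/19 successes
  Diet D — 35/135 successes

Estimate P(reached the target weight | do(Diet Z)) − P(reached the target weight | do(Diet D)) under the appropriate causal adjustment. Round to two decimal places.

+0.16

Because the diet influences week-4 weight band, week-4 weight band is a post-treatment mediator, not a confounder. Stratifying on it would bias the estimate; the causal effect is the crude pooled difference.
The causal difference is the pooled difference: 0.533 − 0.372 = +0.161.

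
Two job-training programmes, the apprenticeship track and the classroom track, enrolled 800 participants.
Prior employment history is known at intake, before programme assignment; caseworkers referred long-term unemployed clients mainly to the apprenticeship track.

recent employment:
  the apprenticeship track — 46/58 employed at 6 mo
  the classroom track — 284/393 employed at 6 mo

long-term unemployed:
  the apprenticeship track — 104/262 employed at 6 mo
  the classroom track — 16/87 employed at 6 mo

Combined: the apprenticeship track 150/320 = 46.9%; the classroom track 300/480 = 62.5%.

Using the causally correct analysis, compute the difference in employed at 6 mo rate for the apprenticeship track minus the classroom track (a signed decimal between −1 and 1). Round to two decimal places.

The imbalance in prior employment history arose from how participants were allocated, not from anything the programme did; and prior employment history independently affects the outcome. The pooled gap is confounded — condition on prior employment history.
Adjusting over the population distribution of prior employment history: 0.564·(0.793−0.723) + 0.436·(0.397−0.184) = +0.133.

+0.13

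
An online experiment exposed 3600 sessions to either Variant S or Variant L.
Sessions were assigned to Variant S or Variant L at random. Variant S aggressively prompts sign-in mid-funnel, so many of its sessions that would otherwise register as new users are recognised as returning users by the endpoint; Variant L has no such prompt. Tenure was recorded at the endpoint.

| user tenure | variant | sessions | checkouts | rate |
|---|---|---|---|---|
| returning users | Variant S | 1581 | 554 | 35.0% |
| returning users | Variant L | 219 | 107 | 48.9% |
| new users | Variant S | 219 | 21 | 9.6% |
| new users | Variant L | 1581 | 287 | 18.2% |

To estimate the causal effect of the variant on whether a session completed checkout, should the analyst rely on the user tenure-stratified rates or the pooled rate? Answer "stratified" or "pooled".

pooled

User tenure lies on the pathway variant → user tenure → outcome, so adjusting for it blocks the indirect effect. For the total causal effect of variant, use the unadjusted pooled rates.
Pooled: Variant S 31.9% vs Variant L 21.9%; Variant S is higher overall.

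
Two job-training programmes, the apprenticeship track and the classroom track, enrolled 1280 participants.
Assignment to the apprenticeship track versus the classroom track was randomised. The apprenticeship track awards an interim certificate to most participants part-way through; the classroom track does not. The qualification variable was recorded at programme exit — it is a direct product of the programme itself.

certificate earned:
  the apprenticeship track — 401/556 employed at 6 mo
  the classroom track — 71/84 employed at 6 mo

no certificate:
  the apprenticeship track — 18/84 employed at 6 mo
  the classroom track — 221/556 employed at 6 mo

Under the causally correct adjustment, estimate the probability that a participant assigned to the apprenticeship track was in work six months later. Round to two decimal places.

Within every qualification attained during the programme level the classroom track has the higher rate, yet pooled the apprenticeship track does — Simpson's reversal.
Qualification attained during the programme is recorded after the programme and is itself shifted by it — it sits on the causal path from programme to outcome. Conditioning on a mediator would strip out part of the effect we want; the pooled comparison gives the total causal effect.
So P(outcome | do(the apprenticeship track)) is just the pooled rate for the apprenticeship track: 419/640 = 0.655.

0.65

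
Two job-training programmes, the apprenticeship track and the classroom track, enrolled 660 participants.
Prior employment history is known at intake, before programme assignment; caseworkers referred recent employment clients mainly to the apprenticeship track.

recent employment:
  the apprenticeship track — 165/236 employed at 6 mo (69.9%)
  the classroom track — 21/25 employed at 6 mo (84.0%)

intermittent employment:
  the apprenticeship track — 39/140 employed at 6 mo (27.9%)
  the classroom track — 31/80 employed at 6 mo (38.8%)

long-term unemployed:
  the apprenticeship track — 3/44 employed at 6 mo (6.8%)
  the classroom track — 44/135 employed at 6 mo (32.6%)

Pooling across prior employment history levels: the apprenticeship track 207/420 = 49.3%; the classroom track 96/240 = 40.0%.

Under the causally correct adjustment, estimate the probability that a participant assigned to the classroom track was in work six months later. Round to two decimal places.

0.55

The prior employment history-specific comparison favours the classroom track throughout, but the pooled figures favour the apprenticeship track. The question is whether to condition on prior employment history.
Here prior employment history is a common cause — it drives both which programme a case falls under and the outcome. The crude comparison mixes populations; the stratum-specific rates are the causally relevant ones.
Standardising the classroom track to the population prior employment history mix: 0.395·21/25 + 0.333·31/80 + 0.271·44/135 = 0.550.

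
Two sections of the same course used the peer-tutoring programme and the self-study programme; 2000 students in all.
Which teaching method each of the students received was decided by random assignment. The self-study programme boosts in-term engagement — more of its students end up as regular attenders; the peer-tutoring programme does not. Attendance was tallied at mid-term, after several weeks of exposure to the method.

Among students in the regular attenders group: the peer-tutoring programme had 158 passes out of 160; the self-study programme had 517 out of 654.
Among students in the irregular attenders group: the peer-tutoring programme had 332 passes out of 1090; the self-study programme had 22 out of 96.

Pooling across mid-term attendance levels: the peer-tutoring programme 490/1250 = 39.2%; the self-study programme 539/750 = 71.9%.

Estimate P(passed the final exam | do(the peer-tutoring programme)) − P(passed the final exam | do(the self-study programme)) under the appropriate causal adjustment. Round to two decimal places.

Mid-term attendance is recorded after the teaching method and is itself shifted by it — it sits on the causal path from teaching method to outcome. Conditioning on a mediator would strip out part of the effect we want; the pooled comparison gives the total causal effect.
The causal difference is the pooled difference: 0.392 − 0.719 = -0.327.

-0.33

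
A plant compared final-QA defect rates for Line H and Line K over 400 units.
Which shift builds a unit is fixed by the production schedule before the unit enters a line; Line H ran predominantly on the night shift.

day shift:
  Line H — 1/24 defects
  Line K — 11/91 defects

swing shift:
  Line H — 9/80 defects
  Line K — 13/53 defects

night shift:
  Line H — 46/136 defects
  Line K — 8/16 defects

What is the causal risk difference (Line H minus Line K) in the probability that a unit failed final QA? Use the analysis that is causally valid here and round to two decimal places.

-0.13

Within every shift level Line H has the lower rate, yet pooled Line K does — Simpson's reversal.
Nothing the line does changes shift; the imbalance is an allocation artefact. With shift also predicting the outcome, the pooled figure is confounded, and the within-stratum comparison is the causal one.
Adjusting over the population distribution of shift: 0.287·(0.042−0.121) + 0.333·(0.113−0.245) + 0.380·(0.338−0.500) = -0.128.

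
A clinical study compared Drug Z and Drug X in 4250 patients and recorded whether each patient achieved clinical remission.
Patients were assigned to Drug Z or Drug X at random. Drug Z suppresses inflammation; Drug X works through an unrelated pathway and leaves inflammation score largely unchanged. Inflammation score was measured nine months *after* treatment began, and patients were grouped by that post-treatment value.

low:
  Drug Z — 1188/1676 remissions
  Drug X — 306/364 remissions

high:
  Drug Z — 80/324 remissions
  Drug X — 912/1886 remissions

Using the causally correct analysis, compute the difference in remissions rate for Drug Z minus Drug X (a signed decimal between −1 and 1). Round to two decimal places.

Drug X is higher inside every inflammation score stratum but Drug Z is higher in aggregate. Whether to stratify depends on how inflammation score relates to the drug.
The distribution of inflammation score is itself part of what the drug does — it is an intermediate outcome. Holding it fixed would remove that part of the effect; the total effect is the pooled difference.
The causal difference is the pooled difference: 0.634 − 0.541 = +0.093.

+0.09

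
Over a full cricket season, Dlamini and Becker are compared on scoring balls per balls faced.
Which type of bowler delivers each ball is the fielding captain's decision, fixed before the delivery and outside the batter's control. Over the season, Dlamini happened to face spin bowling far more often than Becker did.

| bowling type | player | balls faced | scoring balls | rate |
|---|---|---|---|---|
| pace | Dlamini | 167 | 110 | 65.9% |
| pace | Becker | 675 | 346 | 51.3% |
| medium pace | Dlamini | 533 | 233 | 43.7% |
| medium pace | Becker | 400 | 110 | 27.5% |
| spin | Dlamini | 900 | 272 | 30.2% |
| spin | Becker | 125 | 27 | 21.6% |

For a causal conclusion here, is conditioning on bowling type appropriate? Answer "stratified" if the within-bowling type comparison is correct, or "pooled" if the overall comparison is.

stratified

Bowling type satisfies the back-door criterion: it is not a descendant of the player, and it blocks the spurious path from player to outcome. Adjusting for it (i.e., using the within-bowling type rates) gives the causal effect.
Within each level — pace: 65.9% vs 51.3%; medium pace: 43.7% vs 27.5%; spin: 30.2% vs 21.6% — Dlamini is higher every time.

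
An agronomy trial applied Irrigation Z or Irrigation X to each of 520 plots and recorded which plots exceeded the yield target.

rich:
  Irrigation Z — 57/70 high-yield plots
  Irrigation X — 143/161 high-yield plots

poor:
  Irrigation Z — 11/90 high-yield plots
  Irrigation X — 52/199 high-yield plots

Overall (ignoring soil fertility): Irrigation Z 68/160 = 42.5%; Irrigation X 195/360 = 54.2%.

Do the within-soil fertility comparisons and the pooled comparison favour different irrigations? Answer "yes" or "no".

no

Within each soil fertility level (rich 81.4% vs 88.8%; poor 12.2% vs 26.1%), Irrigation X has the higher rate every time. Pooled: 42.5% vs 54.2% — Irrigation X has the higher rate overall. They agree.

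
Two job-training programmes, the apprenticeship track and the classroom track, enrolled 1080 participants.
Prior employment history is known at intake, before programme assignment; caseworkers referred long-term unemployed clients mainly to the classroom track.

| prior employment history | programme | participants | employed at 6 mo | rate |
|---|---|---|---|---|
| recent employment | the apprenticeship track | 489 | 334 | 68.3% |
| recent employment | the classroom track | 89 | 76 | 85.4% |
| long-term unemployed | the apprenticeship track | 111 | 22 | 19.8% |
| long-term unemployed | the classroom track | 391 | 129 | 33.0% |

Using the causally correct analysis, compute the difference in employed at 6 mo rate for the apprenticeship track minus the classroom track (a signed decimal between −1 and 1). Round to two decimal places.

-0.15

the classroom track is higher inside every prior employment history stratum but the apprenticeship track is higher in aggregate. Whether to stratify depends on how prior employment history relates to the programme.
Prior employment history is set before the programme has any effect — it is not caused by the programme — and it independently drives the outcome. That makes it a confounder, so the causal comparison is within prior employment history levels.
Adjusting over the population distribution of prior employment history: 0.535·(0.683−0.854) + 0.465·(0.198−0.330) = -0.153.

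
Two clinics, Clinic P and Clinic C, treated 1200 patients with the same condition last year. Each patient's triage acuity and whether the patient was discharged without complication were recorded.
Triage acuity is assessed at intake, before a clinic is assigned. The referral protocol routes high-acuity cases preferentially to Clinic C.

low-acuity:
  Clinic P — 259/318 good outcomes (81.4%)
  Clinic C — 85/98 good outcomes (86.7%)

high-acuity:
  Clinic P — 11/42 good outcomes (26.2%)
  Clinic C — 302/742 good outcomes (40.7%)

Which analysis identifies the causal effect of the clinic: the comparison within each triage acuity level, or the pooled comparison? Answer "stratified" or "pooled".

Clinic C is higher inside every triage acuity stratum but Clinic P is higher in aggregate. Whether to stratify depends on how triage acuity relates to the clinic.
Triage acuity satisfies the back-door criterion: it is not a descendant of the clinic, and it blocks the spurious path from clinic to outcome. Adjusting for it (i.e., using the within-triage acuity rates) gives the causal effect.
Within each level — low-acuity: 81.4% vs 86.7%; high-acuity: 26.2% vs 40.7% — Clinic C is higher every time.

stratified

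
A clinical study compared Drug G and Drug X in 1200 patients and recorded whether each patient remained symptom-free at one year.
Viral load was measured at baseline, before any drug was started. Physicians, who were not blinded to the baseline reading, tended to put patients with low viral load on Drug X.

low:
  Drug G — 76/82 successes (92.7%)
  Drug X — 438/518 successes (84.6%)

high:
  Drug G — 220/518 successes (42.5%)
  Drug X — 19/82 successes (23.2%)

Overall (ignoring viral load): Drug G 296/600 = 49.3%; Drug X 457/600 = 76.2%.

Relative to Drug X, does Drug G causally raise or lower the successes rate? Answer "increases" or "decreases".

increases

Viral load differs across drugs for reasons unrelated to any effect of the drug itself, and it separately predicts the outcome — a classic confounder. We must compare within viral load levels.
Within each level — low: 92.7% vs 84.6%; high: 42.5% vs 23.2% — Drug G is higher every time.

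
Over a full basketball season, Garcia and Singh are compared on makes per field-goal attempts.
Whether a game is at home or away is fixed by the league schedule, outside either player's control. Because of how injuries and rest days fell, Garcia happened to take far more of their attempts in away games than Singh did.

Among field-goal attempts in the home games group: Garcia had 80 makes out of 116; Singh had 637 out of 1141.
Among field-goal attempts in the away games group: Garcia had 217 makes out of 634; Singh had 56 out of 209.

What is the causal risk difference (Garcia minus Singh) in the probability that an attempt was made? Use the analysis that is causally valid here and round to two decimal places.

The stratified and pooled comparisons disagree (Garcia wins within each game venue; Singh wins overall), so the answer turns on the causal role of game venue.
Game venue differs across players for reasons unrelated to any effect of the player itself, and it separately predicts the outcome — a classic confounder. We must compare within game venue levels.
Adjusting over the population distribution of game venue: 0.599·(0.690−0.558) + 0.401·(0.342−0.268) = +0.108.

+0.11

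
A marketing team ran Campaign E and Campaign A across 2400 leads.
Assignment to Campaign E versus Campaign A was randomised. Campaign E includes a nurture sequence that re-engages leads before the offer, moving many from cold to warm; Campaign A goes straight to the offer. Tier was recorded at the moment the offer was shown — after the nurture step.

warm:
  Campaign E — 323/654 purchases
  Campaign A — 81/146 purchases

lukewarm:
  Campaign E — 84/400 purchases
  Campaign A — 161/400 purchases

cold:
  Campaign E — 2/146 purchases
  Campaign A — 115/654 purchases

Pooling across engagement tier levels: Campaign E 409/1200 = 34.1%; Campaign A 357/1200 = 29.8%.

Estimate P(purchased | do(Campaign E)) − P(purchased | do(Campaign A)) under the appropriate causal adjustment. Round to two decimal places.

+0.04

The distribution of engagement tier is itself part of what the campaign does — it is an intermediate outcome. Holding it fixed would remove that part of the effect; the total effect is the pooled difference.
The causal difference is the pooled difference: 0.341 − 0.297 = +0.043.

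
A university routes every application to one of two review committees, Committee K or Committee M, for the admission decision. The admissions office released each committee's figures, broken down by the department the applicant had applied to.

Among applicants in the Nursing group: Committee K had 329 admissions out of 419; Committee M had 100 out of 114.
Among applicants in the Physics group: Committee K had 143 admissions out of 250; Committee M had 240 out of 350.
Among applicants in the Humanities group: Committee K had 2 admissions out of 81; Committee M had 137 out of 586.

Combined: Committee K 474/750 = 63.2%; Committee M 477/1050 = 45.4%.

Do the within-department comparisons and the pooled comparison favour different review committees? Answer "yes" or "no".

Within each department level (Nursing 78.5% vs 87.7%; Physics 57.2% vs 68.6%; Humanities 2.5% vs 23.4%), Committee M has the higher rate every time. Pooled: 63.2% vs 45.4% — Committee K has the higher rate overall. The two comparisons disagree.

yes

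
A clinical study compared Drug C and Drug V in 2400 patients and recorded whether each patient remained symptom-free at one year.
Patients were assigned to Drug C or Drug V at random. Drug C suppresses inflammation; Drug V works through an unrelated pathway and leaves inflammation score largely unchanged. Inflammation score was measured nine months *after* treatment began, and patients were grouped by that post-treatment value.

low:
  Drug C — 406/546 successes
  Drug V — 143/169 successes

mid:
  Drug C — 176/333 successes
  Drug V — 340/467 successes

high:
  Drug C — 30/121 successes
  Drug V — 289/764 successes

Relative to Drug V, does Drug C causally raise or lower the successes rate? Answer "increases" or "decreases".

Inflammation score is downstream of the drug. One should not condition on a consequence of treatment, so the overall rates are the right comparison.
Pooled: Drug C 61.2% vs Drug V 55.1%; Drug C is higher overall.

increases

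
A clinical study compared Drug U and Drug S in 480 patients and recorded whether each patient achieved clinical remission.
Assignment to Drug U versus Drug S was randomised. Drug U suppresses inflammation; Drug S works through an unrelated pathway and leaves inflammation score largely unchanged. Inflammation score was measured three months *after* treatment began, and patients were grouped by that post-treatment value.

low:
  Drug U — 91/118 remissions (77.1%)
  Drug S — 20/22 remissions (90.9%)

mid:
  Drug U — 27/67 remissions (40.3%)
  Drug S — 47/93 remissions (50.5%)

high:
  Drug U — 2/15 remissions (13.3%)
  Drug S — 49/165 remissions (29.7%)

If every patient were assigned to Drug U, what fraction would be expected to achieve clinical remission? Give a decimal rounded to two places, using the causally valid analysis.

0.60

The stratified and pooled comparisons disagree (Drug S wins within each inflammation score; Drug U wins overall), so the answer turns on the causal role of inflammation score.
The distribution of inflammation score is itself part of what the drug does — it is an intermediate outcome. Holding it fixed would remove that part of the effect; the total effect is the pooled difference.
So P(outcome | do(Drug U)) is just the pooled rate for Drug U: 120/200 = 0.600.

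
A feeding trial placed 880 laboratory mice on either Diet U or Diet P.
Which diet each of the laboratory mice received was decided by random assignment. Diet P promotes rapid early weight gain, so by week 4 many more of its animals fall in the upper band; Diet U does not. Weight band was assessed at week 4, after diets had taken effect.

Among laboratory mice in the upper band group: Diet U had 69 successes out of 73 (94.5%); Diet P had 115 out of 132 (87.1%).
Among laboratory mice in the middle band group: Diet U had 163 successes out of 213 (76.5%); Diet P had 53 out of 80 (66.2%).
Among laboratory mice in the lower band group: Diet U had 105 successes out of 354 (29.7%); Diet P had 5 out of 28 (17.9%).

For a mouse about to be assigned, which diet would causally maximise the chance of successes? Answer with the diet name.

Week-4 weight band is downstream of the diet. One should not condition on a consequence of treatment, so the overall rates are the right comparison.
Pooled: Diet U 52.7% vs Diet P 72.1%; Diet P is higher overall.

Diet P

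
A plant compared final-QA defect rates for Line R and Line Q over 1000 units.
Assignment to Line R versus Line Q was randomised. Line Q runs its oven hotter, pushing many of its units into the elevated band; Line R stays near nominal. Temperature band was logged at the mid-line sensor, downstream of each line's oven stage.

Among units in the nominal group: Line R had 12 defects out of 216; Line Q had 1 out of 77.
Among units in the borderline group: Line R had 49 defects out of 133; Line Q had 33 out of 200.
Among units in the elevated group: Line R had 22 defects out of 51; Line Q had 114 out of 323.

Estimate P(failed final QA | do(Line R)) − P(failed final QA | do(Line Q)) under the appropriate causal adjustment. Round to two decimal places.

The stratified and pooled comparisons disagree (Line Q wins within each in-process temperature band; Line R wins overall), so the answer turns on the causal role of in-process temperature band.
In-process temperature band lies on the pathway line → in-process temperature band → outcome, so adjusting for it blocks the indirect effect. For the total causal effect of line, use the unadjusted pooled rates.
The causal difference is the pooled difference: 0.207 − 0.247 = -0.039.

-0.04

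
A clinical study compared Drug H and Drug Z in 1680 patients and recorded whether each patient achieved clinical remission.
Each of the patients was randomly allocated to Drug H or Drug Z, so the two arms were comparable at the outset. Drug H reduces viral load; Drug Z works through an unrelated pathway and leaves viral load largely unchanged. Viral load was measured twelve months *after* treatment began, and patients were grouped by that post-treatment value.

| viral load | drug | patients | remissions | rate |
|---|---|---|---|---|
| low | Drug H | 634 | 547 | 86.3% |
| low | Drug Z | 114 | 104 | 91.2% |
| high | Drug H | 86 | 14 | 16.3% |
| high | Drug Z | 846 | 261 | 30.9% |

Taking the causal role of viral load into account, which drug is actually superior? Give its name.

Within every viral load level Drug Z has the higher rate, yet pooled Drug H does — Simpson's reversal.
The distribution of viral load is itself part of what the drug does — it is an intermediate outcome. Holding it fixed would remove that part of the effect; the total effect is the pooled difference.
Pooled: Drug H 77.9% vs Drug Z 38.0%; Drug H is higher overall.

Drug H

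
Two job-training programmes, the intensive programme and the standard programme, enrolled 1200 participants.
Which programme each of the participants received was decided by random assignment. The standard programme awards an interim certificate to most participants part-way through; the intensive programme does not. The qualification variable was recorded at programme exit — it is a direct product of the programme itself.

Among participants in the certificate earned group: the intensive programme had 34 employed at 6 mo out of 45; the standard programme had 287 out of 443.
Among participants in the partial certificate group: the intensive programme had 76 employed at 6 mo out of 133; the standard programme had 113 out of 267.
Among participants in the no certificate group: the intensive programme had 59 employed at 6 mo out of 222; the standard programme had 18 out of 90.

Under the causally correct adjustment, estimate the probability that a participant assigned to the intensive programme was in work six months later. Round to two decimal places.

0.42

Qualification attained during the programme is downstream of the programme. One should not condition on a consequence of treatment, so the overall rates are the right comparison.
So P(outcome | do(the intensive programme)) is just the pooled rate for the intensive programme: 169/400 = 0.422.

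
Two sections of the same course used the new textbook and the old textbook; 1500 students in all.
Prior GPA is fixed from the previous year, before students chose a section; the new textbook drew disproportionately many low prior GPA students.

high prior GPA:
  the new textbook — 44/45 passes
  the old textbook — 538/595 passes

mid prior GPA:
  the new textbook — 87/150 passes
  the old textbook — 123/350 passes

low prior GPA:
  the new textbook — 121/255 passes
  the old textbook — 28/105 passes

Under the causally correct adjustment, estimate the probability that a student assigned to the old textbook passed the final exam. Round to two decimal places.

0.57

the new textbook is higher inside every prior GPA band stratum but the old textbook is higher in aggregate. Whether to stratify depends on how prior GPA band relates to the teaching method.
The imbalance in prior GPA band arose from how students were allocated, not from anything the teaching method did; and prior GPA band independently affects the outcome. The pooled gap is confounded — condition on prior GPA band.
Standardising the old textbook to the population prior GPA band mix: 0.427·538/595 + 0.333·123/350 + 0.240·28/105 = 0.567.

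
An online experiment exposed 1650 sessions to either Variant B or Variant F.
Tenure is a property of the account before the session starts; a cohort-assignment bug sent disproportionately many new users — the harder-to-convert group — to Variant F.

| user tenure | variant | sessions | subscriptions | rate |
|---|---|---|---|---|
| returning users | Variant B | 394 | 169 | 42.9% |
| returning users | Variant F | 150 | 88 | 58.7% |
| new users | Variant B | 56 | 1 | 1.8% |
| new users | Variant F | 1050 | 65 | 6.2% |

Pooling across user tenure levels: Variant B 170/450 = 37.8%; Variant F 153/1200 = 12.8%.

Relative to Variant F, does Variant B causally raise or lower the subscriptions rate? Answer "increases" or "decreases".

decreases

User tenure satisfies the back-door criterion: it is not a descendant of the variant, and it blocks the spurious path from variant to outcome. Adjusting for it (i.e., using the within-user tenure rates) gives the causal effect.
Within each level — returning users: 42.9% vs 58.7%; new users: 1.8% vs 6.2% — Variant F is higher every time.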